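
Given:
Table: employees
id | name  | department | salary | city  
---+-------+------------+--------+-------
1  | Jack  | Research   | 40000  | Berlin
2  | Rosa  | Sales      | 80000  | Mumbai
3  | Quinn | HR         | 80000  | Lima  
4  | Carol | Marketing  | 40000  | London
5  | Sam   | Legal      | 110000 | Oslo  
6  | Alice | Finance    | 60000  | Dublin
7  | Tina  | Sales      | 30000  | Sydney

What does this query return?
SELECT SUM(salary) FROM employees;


SUM(salary) = 40000 + 80000 + 80000 + 40000 + 110000 + 60000 + 30000 = 440000

440000


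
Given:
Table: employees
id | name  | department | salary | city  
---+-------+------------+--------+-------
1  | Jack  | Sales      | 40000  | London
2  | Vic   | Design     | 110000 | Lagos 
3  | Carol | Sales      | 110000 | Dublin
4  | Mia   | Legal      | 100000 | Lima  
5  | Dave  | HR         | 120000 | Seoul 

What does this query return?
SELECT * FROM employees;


SELECT * returns all 5 rows with all columns

5 rows:
1, Jack, Sales, 40000, London
2, Vic, Design, 110000, Lagos
3, Carol, Sales, 110000, Dublin
4, Mia, Legal, 100000, Lima
5, Dave, HR, 120000, Seoul


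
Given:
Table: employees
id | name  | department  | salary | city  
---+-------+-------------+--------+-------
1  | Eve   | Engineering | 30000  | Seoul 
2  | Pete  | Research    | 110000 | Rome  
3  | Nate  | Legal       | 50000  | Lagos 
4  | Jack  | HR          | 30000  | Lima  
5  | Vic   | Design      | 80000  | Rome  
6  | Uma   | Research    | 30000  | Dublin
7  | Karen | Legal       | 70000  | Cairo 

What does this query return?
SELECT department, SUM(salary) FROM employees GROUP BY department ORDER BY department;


Summing salary within each department:
  Design: 80000 = 80000
  Engineering: 30000 = 30000
  HR: 30000 = 30000
  Legal: 50000 + 70000 = 120000
  Research: 110000 + 30000 = 140000


5 groups:
Design, 80000
Engineering, 30000
HR, 30000
Legal, 120000
Research, 140000


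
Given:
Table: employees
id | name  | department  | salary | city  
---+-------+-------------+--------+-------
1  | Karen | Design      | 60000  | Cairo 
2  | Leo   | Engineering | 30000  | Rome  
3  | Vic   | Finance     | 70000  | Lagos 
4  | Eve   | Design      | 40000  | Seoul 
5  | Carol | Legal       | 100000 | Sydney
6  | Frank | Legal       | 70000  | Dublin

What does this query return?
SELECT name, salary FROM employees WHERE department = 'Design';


Filtering: department = 'Design'
Matching rows: 2

2 rows:
Karen, 60000
Eve, 40000


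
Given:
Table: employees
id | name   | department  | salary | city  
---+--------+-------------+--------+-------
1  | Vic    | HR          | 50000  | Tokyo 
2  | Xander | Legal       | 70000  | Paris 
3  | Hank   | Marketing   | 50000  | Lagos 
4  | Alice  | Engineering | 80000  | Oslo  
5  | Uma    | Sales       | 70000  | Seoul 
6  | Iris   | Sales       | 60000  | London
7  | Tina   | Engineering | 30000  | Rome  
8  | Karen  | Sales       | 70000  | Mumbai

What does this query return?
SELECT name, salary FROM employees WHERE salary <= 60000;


Filtering: salary <= 60000
Matching: 4 rows

4 rows:
Vic, 50000
Hank, 50000
Iris, 60000
Tina, 30000


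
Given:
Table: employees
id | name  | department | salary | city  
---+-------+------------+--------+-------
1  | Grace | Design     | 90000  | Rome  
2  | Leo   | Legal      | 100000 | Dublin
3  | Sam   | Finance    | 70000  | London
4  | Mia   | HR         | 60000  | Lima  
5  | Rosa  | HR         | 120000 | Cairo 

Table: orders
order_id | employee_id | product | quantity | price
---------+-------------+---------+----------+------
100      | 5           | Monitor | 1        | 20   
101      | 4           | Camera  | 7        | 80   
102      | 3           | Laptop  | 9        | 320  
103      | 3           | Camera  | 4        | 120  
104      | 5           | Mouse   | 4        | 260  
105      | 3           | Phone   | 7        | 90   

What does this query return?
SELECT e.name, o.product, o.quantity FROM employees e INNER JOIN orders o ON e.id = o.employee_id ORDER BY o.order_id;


Joining employees.id = orders.employee_id:
  employee Rosa (id=5) -> order Monitor
  employee Mia (id=4) -> order Camera
  employee Sam (id=3) -> order Laptop
  employee Sam (id=3) -> order Camera
  employee Rosa (id=5) -> order Mouse
  employee Sam (id=3) -> order Phone


6 rows:
Rosa, Monitor, 1
Mia, Camera, 7
Sam, Laptop, 9
Sam, Camera, 4
Rosa, Mouse, 4
Sam, Phone, 7


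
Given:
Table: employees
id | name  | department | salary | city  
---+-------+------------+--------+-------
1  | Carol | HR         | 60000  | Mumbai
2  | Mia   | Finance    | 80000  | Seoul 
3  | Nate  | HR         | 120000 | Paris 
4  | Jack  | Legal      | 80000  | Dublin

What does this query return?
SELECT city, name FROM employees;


Projecting columns: city, name

4 rows:
Mumbai, Carol
Seoul, Mia
Paris, Nate
Dublin, Jack


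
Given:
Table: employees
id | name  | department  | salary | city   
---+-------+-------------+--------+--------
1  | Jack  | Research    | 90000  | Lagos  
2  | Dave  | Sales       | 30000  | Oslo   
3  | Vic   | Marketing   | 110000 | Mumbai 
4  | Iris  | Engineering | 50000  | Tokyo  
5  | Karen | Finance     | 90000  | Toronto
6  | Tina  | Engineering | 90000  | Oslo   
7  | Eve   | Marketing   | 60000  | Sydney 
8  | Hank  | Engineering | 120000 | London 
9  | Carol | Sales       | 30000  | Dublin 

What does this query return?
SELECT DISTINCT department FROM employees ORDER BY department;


All 'department' values (row order): Research, Sales, Marketing, Engineering, Finance, Engineering, Marketing, Engineering, Sales
Removing duplicates leaves 5 unique value(s).

5 values:
Engineering
Finance
Marketing
Research
Sales


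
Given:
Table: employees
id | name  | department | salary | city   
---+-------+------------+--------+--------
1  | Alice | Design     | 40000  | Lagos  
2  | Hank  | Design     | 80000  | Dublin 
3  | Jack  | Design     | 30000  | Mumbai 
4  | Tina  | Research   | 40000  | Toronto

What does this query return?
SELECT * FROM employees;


SELECT * returns all 4 rows with all columns

4 rows:
1, Alice, Design, 40000, Lagos
2, Hank, Design, 80000, Dublin
3, Jack, Design, 30000, Mumbai
4, Tina, Research, 40000, Toronto


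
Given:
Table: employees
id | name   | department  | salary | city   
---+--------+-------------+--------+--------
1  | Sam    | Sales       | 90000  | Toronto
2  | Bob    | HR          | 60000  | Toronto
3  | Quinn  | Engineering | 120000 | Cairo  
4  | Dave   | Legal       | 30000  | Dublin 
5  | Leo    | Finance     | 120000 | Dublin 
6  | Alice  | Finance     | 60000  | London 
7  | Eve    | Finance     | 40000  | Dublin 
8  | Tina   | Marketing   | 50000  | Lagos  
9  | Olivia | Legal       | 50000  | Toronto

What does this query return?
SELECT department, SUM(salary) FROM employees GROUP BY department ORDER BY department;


Summing salary within each department:
  Engineering: 120000 = 120000
  Finance: 120000 + 60000 + 40000 = 220000
  HR: 60000 = 60000
  Legal: 30000 + 50000 = 80000
  Marketing: 50000 = 50000
  Sales: 90000 = 90000


6 groups:
Engineering, 120000
Finance, 220000
HR, 60000
Legal, 80000
Marketing, 50000
Sales, 90000


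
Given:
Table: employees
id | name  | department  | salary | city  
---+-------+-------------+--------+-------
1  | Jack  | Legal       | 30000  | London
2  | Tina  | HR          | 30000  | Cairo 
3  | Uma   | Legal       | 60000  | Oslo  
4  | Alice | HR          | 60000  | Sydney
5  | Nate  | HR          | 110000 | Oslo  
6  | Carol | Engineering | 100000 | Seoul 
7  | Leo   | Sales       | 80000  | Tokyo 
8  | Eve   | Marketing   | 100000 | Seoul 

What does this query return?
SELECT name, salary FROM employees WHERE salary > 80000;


Filtering: salary > 80000
Matching: 3 rows

3 rows:
Nate, 110000
Carol, 100000
Eve, 100000


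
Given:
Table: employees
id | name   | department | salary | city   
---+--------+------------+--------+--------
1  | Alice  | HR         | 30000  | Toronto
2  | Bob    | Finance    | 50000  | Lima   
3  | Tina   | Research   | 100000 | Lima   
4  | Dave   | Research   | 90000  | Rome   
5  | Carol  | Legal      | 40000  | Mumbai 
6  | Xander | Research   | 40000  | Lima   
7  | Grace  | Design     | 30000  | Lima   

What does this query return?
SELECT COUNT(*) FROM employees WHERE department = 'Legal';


Counting rows where department = 'Legal'
  Carol -> MATCH


1


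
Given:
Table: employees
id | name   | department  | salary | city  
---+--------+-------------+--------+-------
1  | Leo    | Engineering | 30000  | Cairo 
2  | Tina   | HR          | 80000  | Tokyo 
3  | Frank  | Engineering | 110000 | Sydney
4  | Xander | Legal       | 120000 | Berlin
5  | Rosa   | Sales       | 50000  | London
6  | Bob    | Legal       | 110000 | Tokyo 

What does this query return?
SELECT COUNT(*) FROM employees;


COUNT(*) counts all rows

6


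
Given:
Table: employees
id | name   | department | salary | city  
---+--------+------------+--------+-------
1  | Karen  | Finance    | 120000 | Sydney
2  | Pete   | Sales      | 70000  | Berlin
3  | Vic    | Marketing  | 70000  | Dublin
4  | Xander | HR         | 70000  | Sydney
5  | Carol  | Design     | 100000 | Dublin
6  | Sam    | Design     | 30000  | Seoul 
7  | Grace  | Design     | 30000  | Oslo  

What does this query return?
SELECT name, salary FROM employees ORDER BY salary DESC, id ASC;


Sorting by salary DESC, then id ASC for ties

7 rows:
Karen, 120000
Carol, 100000
Pete, 70000
Vic, 70000
Xander, 70000
Sam, 30000
Grace, 30000


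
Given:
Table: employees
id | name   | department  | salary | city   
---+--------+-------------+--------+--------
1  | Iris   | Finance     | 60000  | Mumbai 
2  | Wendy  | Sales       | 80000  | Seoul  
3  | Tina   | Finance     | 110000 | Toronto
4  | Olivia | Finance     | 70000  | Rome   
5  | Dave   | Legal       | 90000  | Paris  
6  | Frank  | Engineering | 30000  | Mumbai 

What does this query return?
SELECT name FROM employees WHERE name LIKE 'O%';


LIKE 'O%' matches names starting with 'O'
Matching: 1

1 rows:
Olivia


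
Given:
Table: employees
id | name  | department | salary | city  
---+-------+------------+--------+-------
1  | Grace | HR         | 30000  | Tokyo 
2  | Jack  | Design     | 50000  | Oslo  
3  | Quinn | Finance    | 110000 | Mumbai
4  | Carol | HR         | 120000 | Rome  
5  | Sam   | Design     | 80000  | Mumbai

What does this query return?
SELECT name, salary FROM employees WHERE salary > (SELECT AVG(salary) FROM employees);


Subquery: AVG(salary) = 78000.0
Filtering: salary > 78000.0
  Quinn (110000) -> MATCH
  Carol (120000) -> MATCH
  Sam (80000) -> MATCH


3 rows:
Quinn, 110000
Carol, 120000
Sam, 80000


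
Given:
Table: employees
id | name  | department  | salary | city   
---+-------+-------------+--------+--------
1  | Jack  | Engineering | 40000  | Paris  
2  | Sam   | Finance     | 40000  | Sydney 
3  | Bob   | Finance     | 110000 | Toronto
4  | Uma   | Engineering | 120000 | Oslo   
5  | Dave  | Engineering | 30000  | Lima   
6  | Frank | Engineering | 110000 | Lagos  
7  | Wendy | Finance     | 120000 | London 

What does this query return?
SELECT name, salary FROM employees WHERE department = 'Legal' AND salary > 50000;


Filtering: department = 'Legal' AND salary > 50000
Matching: 0 rows

Empty result set (0 rows)


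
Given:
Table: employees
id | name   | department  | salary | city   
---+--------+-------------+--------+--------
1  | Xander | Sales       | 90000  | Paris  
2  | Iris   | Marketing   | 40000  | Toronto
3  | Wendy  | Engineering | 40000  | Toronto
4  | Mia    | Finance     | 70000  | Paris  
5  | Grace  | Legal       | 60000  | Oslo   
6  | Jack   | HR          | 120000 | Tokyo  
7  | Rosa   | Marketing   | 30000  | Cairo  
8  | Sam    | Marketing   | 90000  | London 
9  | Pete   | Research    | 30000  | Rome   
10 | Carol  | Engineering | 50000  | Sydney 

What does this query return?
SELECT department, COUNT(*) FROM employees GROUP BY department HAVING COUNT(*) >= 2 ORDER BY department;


Groups with count >= 2:
  Engineering: 2 -> PASS
  Marketing: 3 -> PASS
  Finance: 1 -> filtered out
  HR: 1 -> filtered out
  Legal: 1 -> filtered out
  Research: 1 -> filtered out
  Sales: 1 -> filtered out


2 groups:
Engineering, 2
Marketing, 3


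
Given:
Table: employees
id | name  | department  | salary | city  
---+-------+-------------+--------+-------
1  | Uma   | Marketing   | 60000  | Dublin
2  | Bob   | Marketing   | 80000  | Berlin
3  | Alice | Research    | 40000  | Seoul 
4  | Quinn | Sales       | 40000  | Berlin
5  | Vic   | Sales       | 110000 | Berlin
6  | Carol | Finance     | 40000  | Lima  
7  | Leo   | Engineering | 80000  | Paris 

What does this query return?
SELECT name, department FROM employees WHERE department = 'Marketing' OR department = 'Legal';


Filtering: department = 'Marketing' OR 'Legal'
Matching: 2 rows

2 rows:
Uma, Marketing
Bob, Marketing


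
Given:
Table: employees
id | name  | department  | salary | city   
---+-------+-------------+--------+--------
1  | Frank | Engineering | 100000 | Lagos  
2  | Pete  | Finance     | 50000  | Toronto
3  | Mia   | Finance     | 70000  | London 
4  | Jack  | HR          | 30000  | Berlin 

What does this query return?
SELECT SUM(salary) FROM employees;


SUM(salary) = 100000 + 50000 + 70000 + 30000 = 250000

250000


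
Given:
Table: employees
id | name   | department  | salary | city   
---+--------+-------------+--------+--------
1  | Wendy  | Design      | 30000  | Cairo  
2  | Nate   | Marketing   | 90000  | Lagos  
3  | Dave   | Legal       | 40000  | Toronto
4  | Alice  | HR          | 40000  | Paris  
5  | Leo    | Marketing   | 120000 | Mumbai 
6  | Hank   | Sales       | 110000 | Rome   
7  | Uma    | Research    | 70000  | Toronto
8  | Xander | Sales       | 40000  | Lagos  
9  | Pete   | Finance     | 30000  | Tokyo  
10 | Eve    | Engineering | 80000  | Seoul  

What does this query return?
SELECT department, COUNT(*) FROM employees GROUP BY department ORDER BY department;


Assigning each row to its department group:
  Wendy -> Design
  Nate -> Marketing
  Dave -> Legal
  Alice -> HR
  Leo -> Marketing
  Hank -> Sales
  Uma -> Research
  Xander -> Sales
  Pete -> Finance
  Eve -> Engineering


8 groups:
Design, 1
Engineering, 1
Finance, 1
HR, 1
Legal, 1
Marketing, 2
Research, 1
Sales, 2


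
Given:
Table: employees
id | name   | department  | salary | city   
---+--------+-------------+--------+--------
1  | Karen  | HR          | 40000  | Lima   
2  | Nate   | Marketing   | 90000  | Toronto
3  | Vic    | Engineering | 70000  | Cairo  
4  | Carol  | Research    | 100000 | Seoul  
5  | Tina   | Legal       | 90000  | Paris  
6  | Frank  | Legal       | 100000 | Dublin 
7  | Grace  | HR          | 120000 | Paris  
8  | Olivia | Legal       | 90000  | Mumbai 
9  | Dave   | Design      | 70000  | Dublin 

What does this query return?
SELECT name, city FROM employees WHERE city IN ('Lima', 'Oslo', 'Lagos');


Filtering: city IN ('Lima', 'Oslo', 'Lagos')
Matching: 1 rows

1 rows:
Karen, Lima


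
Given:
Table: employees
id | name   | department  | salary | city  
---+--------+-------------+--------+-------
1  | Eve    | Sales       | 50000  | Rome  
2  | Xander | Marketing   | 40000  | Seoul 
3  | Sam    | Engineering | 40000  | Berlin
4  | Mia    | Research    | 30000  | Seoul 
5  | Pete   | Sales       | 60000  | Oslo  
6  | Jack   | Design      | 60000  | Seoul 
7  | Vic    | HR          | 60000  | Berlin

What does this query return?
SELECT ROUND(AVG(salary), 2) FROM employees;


SUM(salary) = 340000
COUNT = 7
ROUND(AVG, 2) = ROUND(340000 / 7, 2) = 48571.43

48571.43


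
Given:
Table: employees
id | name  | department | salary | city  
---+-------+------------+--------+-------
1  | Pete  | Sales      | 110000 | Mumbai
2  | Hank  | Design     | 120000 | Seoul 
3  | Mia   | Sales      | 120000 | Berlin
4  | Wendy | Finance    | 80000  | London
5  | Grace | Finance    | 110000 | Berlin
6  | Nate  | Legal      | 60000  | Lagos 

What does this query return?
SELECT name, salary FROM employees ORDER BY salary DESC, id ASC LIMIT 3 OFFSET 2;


Sort by salary DESC (id ASC tiebreak), then skip 2 and take 3
Rows 3 through 5

3 rows:
Pete, 110000
Grace, 110000
Wendy, 80000


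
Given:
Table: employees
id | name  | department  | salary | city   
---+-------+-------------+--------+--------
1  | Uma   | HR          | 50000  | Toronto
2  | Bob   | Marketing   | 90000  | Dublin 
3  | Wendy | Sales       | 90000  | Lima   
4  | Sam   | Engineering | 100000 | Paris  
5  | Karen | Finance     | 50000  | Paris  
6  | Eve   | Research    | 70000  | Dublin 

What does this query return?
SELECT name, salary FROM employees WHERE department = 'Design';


Filtering: department = 'Design'
Matching rows: 0

Empty result set (0 rows)


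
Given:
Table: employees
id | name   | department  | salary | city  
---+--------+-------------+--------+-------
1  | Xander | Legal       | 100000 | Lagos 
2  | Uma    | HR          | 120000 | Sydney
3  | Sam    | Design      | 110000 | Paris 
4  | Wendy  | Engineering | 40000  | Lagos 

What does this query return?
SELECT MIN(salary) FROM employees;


Salaries: 100000, 120000, 110000, 40000
MIN = 40000

40000


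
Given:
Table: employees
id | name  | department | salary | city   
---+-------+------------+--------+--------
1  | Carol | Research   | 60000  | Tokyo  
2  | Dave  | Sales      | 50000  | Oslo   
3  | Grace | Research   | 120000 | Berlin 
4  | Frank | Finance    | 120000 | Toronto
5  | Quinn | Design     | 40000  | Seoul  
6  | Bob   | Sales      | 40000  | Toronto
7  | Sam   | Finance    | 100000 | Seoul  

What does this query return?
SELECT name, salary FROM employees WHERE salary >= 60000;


Filtering: salary >= 60000
Matching: 4 rows

4 rows:
Carol, 60000
Grace, 120000
Frank, 120000
Sam, 100000


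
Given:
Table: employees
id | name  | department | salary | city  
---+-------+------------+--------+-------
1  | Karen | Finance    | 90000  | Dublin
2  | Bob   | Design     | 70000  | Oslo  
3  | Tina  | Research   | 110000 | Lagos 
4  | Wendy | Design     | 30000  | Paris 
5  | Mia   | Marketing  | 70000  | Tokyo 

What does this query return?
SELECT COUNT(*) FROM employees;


COUNT(*) counts all rows

5


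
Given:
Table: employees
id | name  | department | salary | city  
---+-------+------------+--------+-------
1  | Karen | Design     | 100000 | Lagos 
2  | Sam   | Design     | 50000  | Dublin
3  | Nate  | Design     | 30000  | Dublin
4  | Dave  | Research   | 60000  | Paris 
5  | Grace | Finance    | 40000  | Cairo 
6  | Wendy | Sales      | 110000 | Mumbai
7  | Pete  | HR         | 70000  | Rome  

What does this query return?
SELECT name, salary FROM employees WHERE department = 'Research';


Filtering: department = 'Research'
Matching rows: 1

1 rows:
Dave, 60000


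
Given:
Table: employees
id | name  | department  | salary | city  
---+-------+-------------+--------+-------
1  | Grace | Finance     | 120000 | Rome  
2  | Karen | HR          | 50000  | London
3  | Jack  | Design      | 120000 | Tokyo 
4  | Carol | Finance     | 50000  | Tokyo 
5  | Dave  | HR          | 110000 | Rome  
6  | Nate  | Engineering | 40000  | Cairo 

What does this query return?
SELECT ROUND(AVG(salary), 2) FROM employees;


SUM(salary) = 490000
COUNT = 6
ROUND(AVG, 2) = ROUND(490000 / 6, 2) = 81666.67

81666.67


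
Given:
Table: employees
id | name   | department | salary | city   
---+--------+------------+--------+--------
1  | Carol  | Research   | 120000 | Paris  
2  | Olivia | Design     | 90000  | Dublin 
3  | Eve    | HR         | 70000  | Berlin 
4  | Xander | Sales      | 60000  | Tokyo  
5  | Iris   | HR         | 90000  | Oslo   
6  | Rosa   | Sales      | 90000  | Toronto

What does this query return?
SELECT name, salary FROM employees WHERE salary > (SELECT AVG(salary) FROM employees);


Subquery: AVG(salary) = 86666.67
Filtering: salary > 86666.67
  Carol (120000) -> MATCH
  Olivia (90000) -> MATCH
  Iris (90000) -> MATCH
  Rosa (90000) -> MATCH


4 rows:
Carol, 120000
Olivia, 90000
Iris, 90000
Rosa, 90000


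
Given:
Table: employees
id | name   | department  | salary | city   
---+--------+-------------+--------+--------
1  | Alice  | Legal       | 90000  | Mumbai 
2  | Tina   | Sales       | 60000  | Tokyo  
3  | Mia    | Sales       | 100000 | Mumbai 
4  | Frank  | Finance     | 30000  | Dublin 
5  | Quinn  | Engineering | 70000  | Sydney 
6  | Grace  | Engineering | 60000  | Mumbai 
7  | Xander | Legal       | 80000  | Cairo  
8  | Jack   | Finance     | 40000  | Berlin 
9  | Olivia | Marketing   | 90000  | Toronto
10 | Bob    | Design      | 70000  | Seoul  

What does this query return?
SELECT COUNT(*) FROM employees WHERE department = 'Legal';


Counting rows where department = 'Legal'
  Alice -> MATCH
  Xander -> MATCH


2


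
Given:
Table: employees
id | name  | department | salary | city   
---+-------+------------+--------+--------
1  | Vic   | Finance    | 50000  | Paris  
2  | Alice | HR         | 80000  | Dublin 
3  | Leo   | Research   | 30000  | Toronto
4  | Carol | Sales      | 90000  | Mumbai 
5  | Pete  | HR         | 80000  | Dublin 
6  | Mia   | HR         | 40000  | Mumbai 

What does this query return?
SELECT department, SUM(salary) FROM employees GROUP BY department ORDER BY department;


Summing salary within each department:
  Finance: 50000 = 50000
  HR: 80000 + 80000 + 40000 = 200000
  Research: 30000 = 30000
  Sales: 90000 = 90000


4 groups:
Finance, 50000
HR, 200000
Research, 30000
Sales, 90000


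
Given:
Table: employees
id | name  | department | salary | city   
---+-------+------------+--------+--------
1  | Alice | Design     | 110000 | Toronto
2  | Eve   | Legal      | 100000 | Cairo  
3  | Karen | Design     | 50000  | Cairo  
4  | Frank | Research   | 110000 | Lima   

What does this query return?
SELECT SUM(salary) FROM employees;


SUM(salary) = 110000 + 100000 + 50000 + 110000 = 370000

370000


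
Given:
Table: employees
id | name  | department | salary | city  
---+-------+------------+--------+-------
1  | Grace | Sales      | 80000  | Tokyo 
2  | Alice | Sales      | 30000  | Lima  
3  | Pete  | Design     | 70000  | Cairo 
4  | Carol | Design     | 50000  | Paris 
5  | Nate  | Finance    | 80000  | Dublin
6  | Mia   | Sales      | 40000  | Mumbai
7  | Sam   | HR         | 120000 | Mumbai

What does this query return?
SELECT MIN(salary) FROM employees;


Salaries: 80000, 30000, 70000, 50000, 80000, 40000, 120000
MIN = 30000

30000


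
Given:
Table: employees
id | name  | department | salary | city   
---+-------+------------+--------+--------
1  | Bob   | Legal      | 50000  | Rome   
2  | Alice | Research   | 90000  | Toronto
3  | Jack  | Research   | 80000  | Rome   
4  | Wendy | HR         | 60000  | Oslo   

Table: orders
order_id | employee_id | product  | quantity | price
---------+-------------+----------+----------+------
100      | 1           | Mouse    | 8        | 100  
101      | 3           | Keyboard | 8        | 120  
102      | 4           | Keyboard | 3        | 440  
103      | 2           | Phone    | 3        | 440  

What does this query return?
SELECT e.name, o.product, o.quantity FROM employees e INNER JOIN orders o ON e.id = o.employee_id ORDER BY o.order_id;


Joining employees.id = orders.employee_id:
  employee Bob (id=1) -> order Mouse
  employee Jack (id=3) -> order Keyboard
  employee Wendy (id=4) -> order Keyboard
  employee Alice (id=2) -> order Phone


4 rows:
Bob, Mouse, 8
Jack, Keyboard, 8
Wendy, Keyboard, 3
Alice, Phone, 3


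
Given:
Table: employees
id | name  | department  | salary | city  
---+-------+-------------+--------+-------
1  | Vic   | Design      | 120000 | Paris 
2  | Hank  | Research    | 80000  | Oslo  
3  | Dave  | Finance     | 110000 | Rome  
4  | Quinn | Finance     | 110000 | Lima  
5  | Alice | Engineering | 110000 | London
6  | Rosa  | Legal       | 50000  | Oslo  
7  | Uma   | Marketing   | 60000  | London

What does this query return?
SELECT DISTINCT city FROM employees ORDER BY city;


All 'city' values (row order): Paris, Oslo, Rome, Lima, London, Oslo, London
Removing duplicates leaves 5 unique value(s).

5 values:
Lima
London
Oslo
Paris
Rome


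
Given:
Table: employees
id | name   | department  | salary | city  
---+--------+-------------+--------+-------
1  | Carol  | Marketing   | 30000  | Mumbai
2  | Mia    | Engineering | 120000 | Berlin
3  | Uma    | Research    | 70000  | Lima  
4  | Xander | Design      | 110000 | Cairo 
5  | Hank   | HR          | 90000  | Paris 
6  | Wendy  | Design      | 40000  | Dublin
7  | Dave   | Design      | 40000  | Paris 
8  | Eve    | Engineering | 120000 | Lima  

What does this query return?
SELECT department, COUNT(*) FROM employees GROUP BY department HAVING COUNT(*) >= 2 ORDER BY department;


Groups with count >= 2:
  Design: 3 -> PASS
  Engineering: 2 -> PASS
  HR: 1 -> filtered out
  Marketing: 1 -> filtered out
  Research: 1 -> filtered out


2 groups:
Design, 3
Engineering, 2


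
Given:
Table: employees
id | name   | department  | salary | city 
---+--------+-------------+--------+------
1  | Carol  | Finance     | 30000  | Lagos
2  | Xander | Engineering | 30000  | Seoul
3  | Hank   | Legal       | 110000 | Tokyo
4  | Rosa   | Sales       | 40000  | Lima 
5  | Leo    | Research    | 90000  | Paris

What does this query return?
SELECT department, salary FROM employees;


Projecting columns: department, salary

5 rows:
Finance, 30000
Engineering, 30000
Legal, 110000
Sales, 40000
Research, 90000


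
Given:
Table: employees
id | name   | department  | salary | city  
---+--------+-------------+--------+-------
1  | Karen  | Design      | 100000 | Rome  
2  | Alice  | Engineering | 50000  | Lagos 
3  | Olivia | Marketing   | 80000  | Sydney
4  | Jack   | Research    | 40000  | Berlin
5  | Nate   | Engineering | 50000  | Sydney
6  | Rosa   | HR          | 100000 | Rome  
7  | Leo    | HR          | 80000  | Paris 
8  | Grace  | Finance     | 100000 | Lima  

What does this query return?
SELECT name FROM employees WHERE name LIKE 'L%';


LIKE 'L%' matches names starting with 'L'
Matching: 1

1 rows:
Leo


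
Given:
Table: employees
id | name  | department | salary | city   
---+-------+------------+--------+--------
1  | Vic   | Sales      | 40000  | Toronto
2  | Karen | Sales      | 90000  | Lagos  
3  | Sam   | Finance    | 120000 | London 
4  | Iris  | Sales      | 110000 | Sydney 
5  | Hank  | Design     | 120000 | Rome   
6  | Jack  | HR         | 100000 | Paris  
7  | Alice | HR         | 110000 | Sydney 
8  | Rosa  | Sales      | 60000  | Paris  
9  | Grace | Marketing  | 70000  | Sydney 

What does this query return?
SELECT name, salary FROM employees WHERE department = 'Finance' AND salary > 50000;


Filtering: department = 'Finance' AND salary > 50000
Matching: 1 rows

1 rows:
Sam, 120000


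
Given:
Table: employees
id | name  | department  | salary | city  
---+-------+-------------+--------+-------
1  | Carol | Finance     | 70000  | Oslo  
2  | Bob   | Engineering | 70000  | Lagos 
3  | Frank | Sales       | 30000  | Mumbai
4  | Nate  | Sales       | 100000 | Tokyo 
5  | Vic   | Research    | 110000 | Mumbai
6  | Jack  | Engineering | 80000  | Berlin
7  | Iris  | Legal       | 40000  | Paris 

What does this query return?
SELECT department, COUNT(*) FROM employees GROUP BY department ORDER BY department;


Assigning each row to its department group:
  Carol -> Finance
  Bob -> Engineering
  Frank -> Sales
  Nate -> Sales
  Vic -> Research
  Jack -> Engineering
  Iris -> Legal


5 groups:
Engineering, 2
Finance, 1
Legal, 1
Research, 1
Sales, 2


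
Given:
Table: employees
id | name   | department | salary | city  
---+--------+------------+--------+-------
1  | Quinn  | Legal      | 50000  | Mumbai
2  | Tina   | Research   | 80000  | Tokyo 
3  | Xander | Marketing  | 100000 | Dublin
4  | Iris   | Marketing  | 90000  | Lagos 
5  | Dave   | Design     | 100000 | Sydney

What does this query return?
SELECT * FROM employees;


SELECT * returns all 5 rows with all columns

5 rows:
1, Quinn, Legal, 50000, Mumbai
2, Tina, Research, 80000, Tokyo
3, Xander, Marketing, 100000, Dublin
4, Iris, Marketing, 90000, Lagos
5, Dave, Design, 100000, Sydney


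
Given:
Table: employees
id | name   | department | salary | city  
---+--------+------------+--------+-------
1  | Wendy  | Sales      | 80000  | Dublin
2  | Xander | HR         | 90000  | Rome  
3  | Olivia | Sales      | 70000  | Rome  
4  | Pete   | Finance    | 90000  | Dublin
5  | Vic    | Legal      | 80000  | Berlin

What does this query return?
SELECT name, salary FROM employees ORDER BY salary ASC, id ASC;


Sorting by salary ASC, then id ASC for ties

5 rows:
Olivia, 70000
Wendy, 80000
Vic, 80000
Xander, 90000
Pete, 90000


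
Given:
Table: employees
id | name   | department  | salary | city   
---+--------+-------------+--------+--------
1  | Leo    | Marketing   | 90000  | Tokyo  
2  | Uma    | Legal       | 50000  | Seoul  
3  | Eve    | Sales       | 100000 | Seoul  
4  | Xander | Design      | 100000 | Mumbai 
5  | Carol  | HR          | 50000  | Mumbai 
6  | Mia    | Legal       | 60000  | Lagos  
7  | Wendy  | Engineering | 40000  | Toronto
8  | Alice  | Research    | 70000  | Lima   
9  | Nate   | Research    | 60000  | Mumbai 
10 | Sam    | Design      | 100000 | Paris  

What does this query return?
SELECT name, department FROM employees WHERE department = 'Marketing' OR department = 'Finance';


Filtering: department = 'Marketing' OR 'Finance'
Matching: 1 rows

1 rows:
Leo, Marketing


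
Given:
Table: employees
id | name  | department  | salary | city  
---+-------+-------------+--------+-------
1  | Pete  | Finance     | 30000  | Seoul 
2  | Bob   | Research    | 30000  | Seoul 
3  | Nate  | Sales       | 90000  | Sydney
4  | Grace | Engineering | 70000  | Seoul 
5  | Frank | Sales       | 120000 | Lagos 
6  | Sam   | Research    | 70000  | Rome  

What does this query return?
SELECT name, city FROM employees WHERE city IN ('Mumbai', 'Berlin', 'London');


Filtering: city IN ('Mumbai', 'Berlin', 'London')
Matching: 0 rows

Empty result set (0 rows)


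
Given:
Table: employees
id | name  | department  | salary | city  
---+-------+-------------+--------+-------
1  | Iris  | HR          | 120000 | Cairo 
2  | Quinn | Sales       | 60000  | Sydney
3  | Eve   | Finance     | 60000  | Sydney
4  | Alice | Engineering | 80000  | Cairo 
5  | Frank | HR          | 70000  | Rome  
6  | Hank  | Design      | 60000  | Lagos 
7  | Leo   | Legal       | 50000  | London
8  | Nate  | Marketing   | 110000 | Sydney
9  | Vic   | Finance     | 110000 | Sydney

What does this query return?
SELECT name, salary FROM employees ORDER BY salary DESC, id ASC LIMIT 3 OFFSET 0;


Sort by salary DESC (id ASC tiebreak), then skip 0 and take 3
Rows 1 through 3

3 rows:
Iris, 120000
Nate, 110000
Vic, 110000


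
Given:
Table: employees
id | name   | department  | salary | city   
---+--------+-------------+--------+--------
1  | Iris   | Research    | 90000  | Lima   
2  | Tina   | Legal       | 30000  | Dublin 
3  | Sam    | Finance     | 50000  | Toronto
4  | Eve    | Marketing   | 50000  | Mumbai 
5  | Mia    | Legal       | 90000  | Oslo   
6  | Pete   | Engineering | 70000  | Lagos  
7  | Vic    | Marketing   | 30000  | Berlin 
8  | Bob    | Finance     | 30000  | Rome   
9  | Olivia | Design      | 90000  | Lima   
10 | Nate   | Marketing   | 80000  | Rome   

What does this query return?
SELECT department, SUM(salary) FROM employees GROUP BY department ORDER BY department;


Summing salary within each department:
  Design: 90000 = 90000
  Engineering: 70000 = 70000
  Finance: 50000 + 30000 = 80000
  Legal: 30000 + 90000 = 120000
  Marketing: 50000 + 30000 + 80000 = 160000
  Research: 90000 = 90000


6 groups:
Design, 90000
Engineering, 70000
Finance, 80000
Legal, 120000
Marketing, 160000
Research, 90000


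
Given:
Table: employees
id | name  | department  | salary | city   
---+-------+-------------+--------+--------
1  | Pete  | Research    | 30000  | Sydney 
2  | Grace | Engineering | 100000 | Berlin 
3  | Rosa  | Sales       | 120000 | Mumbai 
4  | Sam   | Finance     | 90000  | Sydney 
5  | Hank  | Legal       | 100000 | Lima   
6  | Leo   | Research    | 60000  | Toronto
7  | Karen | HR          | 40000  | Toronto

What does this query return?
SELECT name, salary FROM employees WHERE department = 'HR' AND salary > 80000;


Filtering: department = 'HR' AND salary > 80000
Matching: 0 rows

Empty result set (0 rows)


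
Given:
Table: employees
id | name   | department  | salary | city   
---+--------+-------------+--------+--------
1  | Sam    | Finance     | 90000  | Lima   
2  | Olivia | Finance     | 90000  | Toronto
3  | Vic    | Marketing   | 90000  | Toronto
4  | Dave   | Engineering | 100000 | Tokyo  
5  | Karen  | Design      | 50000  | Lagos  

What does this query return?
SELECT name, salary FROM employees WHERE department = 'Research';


Filtering: department = 'Research'
Matching rows: 0

Empty result set (0 rows)


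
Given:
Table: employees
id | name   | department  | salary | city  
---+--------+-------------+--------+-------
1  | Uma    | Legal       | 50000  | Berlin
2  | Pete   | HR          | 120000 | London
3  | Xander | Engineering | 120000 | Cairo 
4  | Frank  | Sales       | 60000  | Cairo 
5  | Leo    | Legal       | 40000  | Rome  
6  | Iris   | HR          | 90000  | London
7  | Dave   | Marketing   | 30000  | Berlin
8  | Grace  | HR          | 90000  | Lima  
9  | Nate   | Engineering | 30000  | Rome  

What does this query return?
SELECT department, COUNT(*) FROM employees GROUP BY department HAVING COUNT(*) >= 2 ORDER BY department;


Groups with count >= 2:
  Engineering: 2 -> PASS
  HR: 3 -> PASS
  Legal: 2 -> PASS
  Marketing: 1 -> filtered out
  Sales: 1 -> filtered out


3 groups:
Engineering, 2
HR, 3
Legal, 2


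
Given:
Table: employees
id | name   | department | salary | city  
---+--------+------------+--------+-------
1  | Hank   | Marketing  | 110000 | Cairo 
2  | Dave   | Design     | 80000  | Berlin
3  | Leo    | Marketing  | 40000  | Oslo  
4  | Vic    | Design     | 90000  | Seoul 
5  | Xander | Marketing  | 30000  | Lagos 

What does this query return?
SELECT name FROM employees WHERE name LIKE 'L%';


LIKE 'L%' matches names starting with 'L'
Matching: 1

1 rows:
Leo


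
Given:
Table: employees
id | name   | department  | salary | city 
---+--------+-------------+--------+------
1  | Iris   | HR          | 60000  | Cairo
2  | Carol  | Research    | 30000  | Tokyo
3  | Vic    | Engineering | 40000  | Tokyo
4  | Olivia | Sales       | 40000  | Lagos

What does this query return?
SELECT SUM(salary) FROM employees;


SUM(salary) = 60000 + 30000 + 40000 + 40000 = 170000

170000


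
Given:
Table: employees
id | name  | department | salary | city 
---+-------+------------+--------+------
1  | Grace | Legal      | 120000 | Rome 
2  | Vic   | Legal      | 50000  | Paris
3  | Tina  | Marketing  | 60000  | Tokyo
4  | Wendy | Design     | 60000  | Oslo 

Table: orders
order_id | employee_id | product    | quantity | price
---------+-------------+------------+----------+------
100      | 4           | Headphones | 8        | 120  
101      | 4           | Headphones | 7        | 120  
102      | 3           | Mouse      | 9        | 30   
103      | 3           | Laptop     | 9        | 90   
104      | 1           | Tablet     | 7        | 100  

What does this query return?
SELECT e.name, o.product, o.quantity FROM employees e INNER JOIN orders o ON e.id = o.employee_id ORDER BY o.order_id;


Joining employees.id = orders.employee_id:
  employee Wendy (id=4) -> order Headphones
  employee Wendy (id=4) -> order Headphones
  employee Tina (id=3) -> order Mouse
  employee Tina (id=3) -> order Laptop
  employee Grace (id=1) -> order Tablet


5 rows:
Wendy, Headphones, 8
Wendy, Headphones, 7
Tina, Mouse, 9
Tina, Laptop, 9
Grace, Tablet, 7


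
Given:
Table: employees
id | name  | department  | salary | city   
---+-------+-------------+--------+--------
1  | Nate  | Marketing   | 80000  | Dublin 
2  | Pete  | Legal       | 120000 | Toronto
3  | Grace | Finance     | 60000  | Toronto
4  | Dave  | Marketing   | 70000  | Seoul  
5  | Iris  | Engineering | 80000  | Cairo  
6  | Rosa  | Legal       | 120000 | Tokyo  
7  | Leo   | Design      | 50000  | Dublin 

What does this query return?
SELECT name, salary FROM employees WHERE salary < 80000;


Filtering: salary < 80000
Matching: 3 rows

3 rows:
Grace, 60000
Dave, 70000
Leo, 50000


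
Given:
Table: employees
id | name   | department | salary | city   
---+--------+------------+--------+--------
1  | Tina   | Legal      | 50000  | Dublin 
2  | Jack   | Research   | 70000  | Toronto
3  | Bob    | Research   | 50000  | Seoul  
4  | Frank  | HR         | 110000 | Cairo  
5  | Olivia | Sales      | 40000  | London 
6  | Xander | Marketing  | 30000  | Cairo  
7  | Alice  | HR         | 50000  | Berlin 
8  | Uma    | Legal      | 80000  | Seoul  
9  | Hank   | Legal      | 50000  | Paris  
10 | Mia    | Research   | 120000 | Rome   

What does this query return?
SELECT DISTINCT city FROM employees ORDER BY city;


All 'city' values (row order): Dublin, Toronto, Seoul, Cairo, London, Cairo, Berlin, Seoul, Paris, Rome
Removing duplicates leaves 8 unique value(s).

8 values:
Berlin
Cairo
Dublin
London
Paris
Rome
Seoul
Toronto


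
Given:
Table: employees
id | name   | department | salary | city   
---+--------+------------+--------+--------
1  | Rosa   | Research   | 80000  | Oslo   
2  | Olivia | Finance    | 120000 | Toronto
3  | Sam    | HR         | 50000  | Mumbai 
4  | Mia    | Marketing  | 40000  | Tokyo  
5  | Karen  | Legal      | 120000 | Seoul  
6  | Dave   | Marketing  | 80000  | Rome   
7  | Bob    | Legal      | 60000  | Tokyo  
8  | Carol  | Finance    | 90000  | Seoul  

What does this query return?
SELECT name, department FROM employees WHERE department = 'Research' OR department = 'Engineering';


Filtering: department = 'Research' OR 'Engineering'
Matching: 1 rows

1 rows:
Rosa, Research


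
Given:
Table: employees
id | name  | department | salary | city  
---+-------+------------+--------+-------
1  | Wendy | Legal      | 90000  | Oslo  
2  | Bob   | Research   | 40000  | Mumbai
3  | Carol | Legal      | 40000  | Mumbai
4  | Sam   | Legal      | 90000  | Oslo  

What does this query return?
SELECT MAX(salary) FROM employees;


Salaries: 90000, 40000, 40000, 90000
MAX = 90000

90000


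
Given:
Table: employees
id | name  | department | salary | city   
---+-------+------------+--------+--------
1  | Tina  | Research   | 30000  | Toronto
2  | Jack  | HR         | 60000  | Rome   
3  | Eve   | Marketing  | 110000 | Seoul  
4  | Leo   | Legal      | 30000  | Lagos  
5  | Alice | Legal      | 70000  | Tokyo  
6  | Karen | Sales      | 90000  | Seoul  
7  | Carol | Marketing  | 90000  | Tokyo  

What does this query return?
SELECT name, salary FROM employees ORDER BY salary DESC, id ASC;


Sorting by salary DESC, then id ASC for ties

7 rows:
Eve, 110000
Karen, 90000
Carol, 90000
Alice, 70000
Jack, 60000
Tina, 30000
Leo, 30000


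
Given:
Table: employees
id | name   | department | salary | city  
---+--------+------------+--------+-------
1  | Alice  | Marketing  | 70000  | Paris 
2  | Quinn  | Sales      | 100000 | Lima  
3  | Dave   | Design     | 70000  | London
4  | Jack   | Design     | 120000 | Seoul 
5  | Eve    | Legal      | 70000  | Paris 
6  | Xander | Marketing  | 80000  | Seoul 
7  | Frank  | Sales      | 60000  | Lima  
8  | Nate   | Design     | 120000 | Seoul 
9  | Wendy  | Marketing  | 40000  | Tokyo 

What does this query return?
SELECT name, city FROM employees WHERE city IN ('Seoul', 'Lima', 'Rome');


Filtering: city IN ('Seoul', 'Lima', 'Rome')
Matching: 5 rows

5 rows:
Quinn, Lima
Jack, Seoul
Xander, Seoul
Frank, Lima
Nate, Seoul


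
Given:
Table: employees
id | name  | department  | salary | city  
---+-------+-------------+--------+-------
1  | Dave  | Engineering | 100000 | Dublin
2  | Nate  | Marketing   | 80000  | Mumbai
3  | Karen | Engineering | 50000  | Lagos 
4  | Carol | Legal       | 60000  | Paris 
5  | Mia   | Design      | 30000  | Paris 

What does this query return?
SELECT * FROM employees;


SELECT * returns all 5 rows with all columns

5 rows:
1, Dave, Engineering, 100000, Dublin
2, Nate, Marketing, 80000, Mumbai
3, Karen, Engineering, 50000, Lagos
4, Carol, Legal, 60000, Paris
5, Mia, Design, 30000, Paris
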